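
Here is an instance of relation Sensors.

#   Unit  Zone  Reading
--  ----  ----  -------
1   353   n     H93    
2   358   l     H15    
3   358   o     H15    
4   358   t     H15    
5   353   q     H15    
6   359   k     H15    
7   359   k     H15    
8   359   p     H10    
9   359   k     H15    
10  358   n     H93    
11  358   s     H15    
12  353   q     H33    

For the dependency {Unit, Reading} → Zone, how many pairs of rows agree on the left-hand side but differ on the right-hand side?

(Unit=358, Reading=H15): violating pairs (2,3), (2,4), (2,11), (3,4), (3,11), (4,11) — 6 pairs.
(Unit=359, Reading=H15): all 3 rows agree on Zone — 0 pairs.

6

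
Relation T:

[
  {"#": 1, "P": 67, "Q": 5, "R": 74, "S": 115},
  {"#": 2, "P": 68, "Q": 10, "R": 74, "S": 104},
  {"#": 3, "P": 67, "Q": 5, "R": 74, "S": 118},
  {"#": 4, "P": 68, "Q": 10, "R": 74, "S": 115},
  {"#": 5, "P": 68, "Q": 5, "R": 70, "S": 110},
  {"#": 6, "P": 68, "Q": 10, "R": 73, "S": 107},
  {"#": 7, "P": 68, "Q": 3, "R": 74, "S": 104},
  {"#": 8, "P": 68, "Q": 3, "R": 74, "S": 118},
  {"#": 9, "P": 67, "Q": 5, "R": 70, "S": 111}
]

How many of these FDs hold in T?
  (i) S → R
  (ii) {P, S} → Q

1

(i) S → R: every LHS value maps to a single RHS value — holds.
(ii) {P, S} → Q: (P=68, S=104): rows 2, 7 → Q takes values {10, 3} — violation — fails.
1 of the 2 dependencies holds.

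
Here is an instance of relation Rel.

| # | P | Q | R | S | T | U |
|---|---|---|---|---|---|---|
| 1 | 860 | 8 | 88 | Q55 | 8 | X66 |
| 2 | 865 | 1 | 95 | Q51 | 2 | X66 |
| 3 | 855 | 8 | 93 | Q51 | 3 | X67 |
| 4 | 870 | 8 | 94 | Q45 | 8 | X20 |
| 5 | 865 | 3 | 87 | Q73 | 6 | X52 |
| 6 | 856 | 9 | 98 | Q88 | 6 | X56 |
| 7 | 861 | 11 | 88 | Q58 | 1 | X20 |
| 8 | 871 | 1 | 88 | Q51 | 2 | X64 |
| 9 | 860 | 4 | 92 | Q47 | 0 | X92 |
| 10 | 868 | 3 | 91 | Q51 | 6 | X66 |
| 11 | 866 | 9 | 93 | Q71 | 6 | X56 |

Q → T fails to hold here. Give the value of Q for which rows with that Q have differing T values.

Q=8: rows 1, 3, 4 → T takes values {8, 3} — violation
Q=1: rows 2, 8 → T = 2, 2 ✓
Q=3: rows 5, 10 → T = 6, 6 ✓
Q=9: rows 6, 11 → T = 6, 6 ✓
Q=11: row 7 → T = 1 ✓
Q=4: row 9 → T = 0 ✓
The only Q value with inconsistent T is Q=8.

8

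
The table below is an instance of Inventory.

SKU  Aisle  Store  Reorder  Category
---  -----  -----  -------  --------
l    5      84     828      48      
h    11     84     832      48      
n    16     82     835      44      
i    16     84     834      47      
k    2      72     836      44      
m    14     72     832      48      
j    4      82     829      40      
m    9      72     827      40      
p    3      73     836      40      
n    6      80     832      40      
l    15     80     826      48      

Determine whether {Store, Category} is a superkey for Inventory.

No

Two distinct rows share (Store=84, Category=48), so {Store, Category} does not determine every attribute — not a superkey.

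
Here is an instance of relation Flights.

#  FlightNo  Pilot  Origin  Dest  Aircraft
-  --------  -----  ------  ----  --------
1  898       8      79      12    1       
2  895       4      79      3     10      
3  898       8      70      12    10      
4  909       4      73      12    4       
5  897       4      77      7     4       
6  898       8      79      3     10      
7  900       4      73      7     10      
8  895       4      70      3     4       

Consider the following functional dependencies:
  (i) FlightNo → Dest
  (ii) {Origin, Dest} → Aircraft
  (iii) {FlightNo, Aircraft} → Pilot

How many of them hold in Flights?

(i) FlightNo → Dest: FlightNo=898: rows 1, 3, 6 → Dest takes values {12, 3} — violation — fails.
(ii) {Origin, Dest} → Aircraft: every LHS value maps to a single RHS value — holds.
(iii) {FlightNo, Aircraft} → Pilot: every LHS value maps to a single RHS value — holds.
2 of the 3 dependencies hold.

2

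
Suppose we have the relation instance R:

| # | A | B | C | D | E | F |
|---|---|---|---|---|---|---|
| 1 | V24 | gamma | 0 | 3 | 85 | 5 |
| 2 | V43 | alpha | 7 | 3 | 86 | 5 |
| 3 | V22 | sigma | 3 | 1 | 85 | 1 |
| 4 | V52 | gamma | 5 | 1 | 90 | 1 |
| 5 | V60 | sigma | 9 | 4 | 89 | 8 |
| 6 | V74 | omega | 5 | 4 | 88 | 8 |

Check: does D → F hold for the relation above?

D=3: rows 1, 2 → F = 5, 5 ✓
D=1: rows 3, 4 → F = 1, 1 ✓
D=4: rows 5, 6 → F = 8, 8 ✓
Every D value is associated with a single F value, so D → F holds.

Yes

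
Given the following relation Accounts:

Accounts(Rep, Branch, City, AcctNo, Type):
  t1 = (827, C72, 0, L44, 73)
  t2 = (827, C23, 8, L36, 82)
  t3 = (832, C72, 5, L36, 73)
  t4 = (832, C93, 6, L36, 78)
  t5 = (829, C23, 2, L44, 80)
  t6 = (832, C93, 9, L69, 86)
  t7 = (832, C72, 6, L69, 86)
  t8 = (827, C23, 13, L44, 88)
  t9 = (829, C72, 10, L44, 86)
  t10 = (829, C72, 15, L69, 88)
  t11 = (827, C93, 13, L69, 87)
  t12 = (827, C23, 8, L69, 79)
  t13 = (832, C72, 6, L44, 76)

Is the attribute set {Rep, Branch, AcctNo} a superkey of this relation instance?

All 13 rows have distinct {Rep, Branch, AcctNo} values, so {Rep, Branch, AcctNo} → (all attributes) holds and {Rep, Branch, AcctNo} is a superkey.

Yes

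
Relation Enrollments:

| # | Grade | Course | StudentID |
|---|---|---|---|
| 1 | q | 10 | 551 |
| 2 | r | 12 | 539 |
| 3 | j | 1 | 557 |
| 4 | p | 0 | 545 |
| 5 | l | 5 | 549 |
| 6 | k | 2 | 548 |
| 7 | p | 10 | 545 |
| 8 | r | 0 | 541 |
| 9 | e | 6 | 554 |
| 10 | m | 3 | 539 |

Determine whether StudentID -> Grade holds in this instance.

StudentID=551: row 1 → Grade = q ✓
StudentID=539: rows 2, 10 → Grade takes values {r, m} — violation
StudentID=557: row 3 → Grade = j ✓
StudentID=545: rows 4, 7 → Grade = p, p ✓
StudentID=549: row 5 → Grade = l ✓
StudentID=548: row 6 → Grade = k ✓
StudentID=541: row 8 → Grade = r ✓
StudentID=554: row 9 → Grade = e ✓
Two rows agree on StudentID but differ on Grade, so StudentID -> Grade does not hold.

No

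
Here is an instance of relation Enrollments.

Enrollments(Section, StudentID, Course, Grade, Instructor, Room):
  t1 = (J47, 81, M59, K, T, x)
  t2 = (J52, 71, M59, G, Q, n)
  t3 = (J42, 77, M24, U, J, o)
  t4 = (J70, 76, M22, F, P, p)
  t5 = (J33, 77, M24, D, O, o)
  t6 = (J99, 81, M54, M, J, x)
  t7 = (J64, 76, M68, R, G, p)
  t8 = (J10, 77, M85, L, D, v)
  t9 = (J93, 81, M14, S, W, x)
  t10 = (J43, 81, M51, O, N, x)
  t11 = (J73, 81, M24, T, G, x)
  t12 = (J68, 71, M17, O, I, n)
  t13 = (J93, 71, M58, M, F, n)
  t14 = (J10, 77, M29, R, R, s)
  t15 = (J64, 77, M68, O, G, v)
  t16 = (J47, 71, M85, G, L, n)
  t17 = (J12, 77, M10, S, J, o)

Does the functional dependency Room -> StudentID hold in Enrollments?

Room=x: rows 1, 6, 9, 10, 11 → StudentID = 81, 81, 81, 81, 81 ✓
Room=n: rows 2, 12, 13, 16 → StudentID = 71, 71, 71, 71 ✓
Room=o: rows 3, 5, 17 → StudentID = 77, 77, 77 ✓
Room=p: rows 4, 7 → StudentID = 76, 76 ✓
Room=v: rows 8, 15 → StudentID = 77, 77 ✓
Room=s: row 14 → StudentID = 77 ✓
Every Room value is associated with a single StudentID value, so Room -> StudentID holds.

Yes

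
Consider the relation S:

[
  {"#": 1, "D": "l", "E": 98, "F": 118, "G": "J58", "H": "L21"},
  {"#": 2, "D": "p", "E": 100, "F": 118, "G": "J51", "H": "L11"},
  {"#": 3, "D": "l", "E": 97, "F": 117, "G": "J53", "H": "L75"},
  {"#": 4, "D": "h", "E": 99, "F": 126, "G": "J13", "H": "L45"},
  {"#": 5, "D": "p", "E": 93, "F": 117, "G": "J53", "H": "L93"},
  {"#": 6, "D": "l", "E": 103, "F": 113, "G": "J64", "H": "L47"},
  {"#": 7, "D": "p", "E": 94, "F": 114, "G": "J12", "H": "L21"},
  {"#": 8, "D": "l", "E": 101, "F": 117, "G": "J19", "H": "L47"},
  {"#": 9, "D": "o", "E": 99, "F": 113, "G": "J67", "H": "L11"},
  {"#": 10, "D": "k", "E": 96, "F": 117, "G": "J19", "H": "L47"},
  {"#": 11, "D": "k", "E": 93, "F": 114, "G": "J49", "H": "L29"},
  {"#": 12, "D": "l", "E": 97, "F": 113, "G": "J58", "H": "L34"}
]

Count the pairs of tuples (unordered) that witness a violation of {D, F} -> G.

2

(D=l, F=117): violating pairs (3,8) — 1 pair.
(D=l, F=113): violating pairs (6,12) — 1 pair.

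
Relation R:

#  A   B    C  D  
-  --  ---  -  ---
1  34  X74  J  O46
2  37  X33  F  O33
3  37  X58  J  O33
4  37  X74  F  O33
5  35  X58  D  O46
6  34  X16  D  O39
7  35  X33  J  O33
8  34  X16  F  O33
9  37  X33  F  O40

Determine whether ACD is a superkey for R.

Rows 2 and 4 have the same ACD value (A=37, C=F, D=O33) but are distinct tuples, so ACD does not determine every attribute — not a superkey.

No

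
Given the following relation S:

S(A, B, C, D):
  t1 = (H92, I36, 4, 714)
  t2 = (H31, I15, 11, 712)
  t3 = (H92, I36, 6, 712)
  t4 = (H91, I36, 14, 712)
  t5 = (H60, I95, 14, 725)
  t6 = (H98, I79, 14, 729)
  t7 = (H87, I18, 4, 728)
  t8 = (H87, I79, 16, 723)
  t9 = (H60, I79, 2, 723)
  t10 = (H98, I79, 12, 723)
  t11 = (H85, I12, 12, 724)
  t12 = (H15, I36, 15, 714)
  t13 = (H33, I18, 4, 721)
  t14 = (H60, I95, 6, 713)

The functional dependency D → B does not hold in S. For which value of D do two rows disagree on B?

712

D=714: rows 1, 12 → B = I36, I36 ✓
D=712: rows 2, 3, 4 → B takes values {I15, I36} — violation
D=725: row 5 → B = I95 ✓
D=729: row 6 → B = I79 ✓
D=728: row 7 → B = I18 ✓
D=723: rows 8, 9, 10 → B = I79, I79, I79 ✓
D=724: row 11 → B = I12 ✓
D=721: row 13 → B = I18 ✓
D=713: row 14 → B = I95 ✓
The only D value with inconsistent B is D=712.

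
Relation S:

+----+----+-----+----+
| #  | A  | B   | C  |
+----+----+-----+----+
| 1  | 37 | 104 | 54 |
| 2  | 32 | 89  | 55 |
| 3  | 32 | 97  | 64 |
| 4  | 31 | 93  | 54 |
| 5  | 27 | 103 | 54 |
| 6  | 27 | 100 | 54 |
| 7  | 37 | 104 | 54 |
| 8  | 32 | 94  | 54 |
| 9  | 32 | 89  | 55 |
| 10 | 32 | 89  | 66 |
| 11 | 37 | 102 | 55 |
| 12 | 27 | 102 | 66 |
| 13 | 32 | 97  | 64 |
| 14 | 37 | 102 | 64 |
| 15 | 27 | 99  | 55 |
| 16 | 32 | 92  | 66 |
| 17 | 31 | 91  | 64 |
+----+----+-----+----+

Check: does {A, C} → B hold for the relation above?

No

(A=37, C=54): rows 1, 7 → B = 104, 104 ✓
(A=32, C=55): rows 2, 9 → B = 89, 89 ✓
(A=32, C=64): rows 3, 13 → B = 97, 97 ✓
(A=31, C=54): row 4 → B = 93 ✓
(A=27, C=54): rows 5, 6 → B takes values {103, 100} — violation
(A=32, C=54): row 8 → B = 94 ✓
(A=32, C=66): rows 10, 16 → B takes values {89, 92} — violation
(A=37, C=55): row 11 → B = 102 ✓
(A=27, C=66): row 12 → B = 102 ✓
(A=37, C=64): row 14 → B = 102 ✓
(A=27, C=55): row 15 → B = 99 ✓
(A=31, C=64): row 17 → B = 91 ✓
Two rows agree on {A, C} but differ on B, so {A, C} → B does not hold.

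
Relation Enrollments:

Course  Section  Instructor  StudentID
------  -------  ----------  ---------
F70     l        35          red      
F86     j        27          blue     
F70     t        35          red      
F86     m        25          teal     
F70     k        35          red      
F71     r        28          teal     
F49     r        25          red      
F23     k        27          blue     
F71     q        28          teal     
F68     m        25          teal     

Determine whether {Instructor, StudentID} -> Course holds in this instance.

No

(Instructor=35, StudentID=red): 3 rows → Course = F70, F70, F70 ✓
(Instructor=27, StudentID=blue): 2 rows → Course takes values {F86, F23} — violation
(Instructor=25, StudentID=teal): 2 rows → Course takes values {F86, F68} — violation
(Instructor=28, StudentID=teal): 2 rows → Course = F71, F71 ✓
(Instructor=25, StudentID=red): 1 row → Course = F49 ✓
Two rows agree on {Instructor, StudentID} but differ on Course, so {Instructor, StudentID} -> Course does not hold.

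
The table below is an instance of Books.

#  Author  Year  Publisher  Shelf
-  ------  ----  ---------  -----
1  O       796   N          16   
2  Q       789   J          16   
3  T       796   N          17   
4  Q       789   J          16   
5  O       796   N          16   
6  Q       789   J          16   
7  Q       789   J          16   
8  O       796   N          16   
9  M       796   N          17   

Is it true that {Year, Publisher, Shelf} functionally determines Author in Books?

(Year=796, Publisher=N, Shelf=16): rows 1, 5, 8 → Author = O, O, O ✓
(Year=789, Publisher=J, Shelf=16): rows 2, 4, 6, 7 → Author = Q, Q, Q, Q ✓
(Year=796, Publisher=N, Shelf=17): rows 3, 9 → Author takes values {T, M} — violation
Two rows agree on {Year, Publisher, Shelf} but differ on Author, so {Year, Publisher, Shelf} -> Author does not hold.

No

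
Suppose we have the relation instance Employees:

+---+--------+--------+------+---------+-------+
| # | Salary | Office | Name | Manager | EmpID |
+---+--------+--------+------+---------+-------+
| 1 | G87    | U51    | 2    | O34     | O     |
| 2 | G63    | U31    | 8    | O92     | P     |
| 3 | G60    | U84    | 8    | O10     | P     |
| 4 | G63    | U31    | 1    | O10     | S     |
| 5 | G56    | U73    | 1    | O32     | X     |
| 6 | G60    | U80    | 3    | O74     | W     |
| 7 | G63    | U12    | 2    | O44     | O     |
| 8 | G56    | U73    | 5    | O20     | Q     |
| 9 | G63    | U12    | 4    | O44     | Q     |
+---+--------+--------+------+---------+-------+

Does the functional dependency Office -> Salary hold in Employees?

Office=U51: row 1 → Salary = G87 ✓
Office=U31: rows 2, 4 → Salary = G63, G63 ✓
Office=U84: row 3 → Salary = G60 ✓
Office=U73: rows 5, 8 → Salary = G56, G56 ✓
Office=U80: row 6 → Salary = G60 ✓
Office=U12: rows 7, 9 → Salary = G63, G63 ✓
Every Office value is associated with a single Salary value, so Office -> Salary holds.

Yes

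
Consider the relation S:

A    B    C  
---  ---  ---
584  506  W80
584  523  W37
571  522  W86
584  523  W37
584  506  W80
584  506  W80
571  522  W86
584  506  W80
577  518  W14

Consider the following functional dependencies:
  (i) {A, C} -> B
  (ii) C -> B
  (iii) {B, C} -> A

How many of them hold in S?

3

(i) {A, C} -> B: every LHS value maps to a single RHS value — holds.
(ii) C -> B: every LHS value maps to a single RHS value — holds.
(iii) {B, C} -> A: every LHS value maps to a single RHS value — holds.
3 of the 3 dependencies hold.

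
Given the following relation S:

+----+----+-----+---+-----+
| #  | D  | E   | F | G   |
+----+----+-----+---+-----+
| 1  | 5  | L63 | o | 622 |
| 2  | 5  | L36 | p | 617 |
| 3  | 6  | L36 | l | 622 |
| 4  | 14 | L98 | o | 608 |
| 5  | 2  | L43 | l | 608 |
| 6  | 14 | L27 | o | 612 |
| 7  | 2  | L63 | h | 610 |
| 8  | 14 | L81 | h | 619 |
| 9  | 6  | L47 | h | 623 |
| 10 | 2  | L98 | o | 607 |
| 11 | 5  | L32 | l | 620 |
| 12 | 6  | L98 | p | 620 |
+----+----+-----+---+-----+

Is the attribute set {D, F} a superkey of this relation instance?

No

Rows 4 and 6 have the same {D, F} value (D=14, F=o) but are distinct tuples, so {D, F} does not determine every attribute — not a superkey.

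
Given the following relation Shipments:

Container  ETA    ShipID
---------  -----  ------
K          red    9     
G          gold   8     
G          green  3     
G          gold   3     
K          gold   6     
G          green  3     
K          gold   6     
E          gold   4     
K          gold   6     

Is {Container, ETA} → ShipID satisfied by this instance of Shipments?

(Container=K, ETA=red): 1 row → ShipID = 9 ✓
(Container=G, ETA=gold): 2 rows → ShipID takes values {8, 3} — violation
(Container=G, ETA=green): 2 rows → ShipID = 3, 3 ✓
(Container=K, ETA=gold): 3 rows → ShipID = 6, 6, 6 ✓
(Container=E, ETA=gold): 1 row → ShipID = 4 ✓
Two rows agree on {Container, ETA} but differ on ShipID, so {Container, ETA} → ShipID does not hold.

No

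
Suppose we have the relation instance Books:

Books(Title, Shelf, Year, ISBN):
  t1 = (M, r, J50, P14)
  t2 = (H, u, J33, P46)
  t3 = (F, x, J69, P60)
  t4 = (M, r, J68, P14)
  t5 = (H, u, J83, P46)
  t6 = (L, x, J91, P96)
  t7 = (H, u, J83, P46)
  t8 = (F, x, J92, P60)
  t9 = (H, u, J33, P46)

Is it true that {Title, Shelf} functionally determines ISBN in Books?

Yes

(Title=M, Shelf=r): rows 1, 4 → ISBN = P14, P14 ✓
(Title=H, Shelf=u): rows 2, 5, 7, 9 → ISBN = P46, P46, P46, P46 ✓
(Title=F, Shelf=x): rows 3, 8 → ISBN = P60, P60 ✓
(Title=L, Shelf=x): row 6 → ISBN = P96 ✓
Every {Title, Shelf} value is associated with a single ISBN value, so {Title, Shelf} → ISBN holds.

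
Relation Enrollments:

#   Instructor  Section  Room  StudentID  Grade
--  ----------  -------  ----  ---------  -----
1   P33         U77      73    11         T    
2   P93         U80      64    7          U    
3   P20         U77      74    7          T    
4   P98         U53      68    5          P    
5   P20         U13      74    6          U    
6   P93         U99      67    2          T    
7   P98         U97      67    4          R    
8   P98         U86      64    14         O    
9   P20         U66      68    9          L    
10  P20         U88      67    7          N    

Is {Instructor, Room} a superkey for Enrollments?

Rows 3 and 5 have the same {Instructor, Room} value (Instructor=P20, Room=74) but are distinct tuples, so {Instructor, Room} does not determine every attribute — not a superkey.

No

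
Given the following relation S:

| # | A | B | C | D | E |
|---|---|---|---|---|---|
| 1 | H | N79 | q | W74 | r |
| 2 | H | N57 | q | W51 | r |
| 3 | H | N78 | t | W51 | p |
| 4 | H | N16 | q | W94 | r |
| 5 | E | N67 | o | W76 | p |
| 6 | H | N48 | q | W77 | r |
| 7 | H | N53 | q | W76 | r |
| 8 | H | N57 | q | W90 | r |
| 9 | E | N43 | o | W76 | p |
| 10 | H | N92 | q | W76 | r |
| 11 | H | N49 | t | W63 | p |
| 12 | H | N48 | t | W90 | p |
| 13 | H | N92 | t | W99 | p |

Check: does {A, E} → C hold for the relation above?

(A=H, E=r): rows 1, 2, 4, 6, 7, 8, 10 → C = q, q, q, q, q, q, q ✓
(A=H, E=p): rows 3, 11, 12, 13 → C = t, t, t, t ✓
(A=E, E=p): rows 5, 9 → C = o, o ✓
Every {A, E} value is associated with a single C value, so {A, E} → C holds.

Yes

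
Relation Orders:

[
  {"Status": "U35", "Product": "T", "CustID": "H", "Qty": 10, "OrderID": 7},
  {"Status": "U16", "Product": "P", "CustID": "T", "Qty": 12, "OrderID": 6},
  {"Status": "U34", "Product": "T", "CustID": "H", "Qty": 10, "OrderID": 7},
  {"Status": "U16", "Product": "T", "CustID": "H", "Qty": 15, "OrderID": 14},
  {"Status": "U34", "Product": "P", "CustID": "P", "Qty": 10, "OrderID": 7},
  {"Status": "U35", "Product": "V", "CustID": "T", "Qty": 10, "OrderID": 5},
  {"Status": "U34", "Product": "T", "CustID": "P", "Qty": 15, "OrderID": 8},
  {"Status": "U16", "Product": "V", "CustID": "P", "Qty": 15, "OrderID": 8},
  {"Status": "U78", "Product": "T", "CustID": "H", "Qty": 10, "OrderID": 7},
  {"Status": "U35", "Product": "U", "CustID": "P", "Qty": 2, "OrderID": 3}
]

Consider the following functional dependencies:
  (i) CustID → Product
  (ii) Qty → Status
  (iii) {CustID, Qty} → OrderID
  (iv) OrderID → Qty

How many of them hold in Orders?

2

(i) CustID → Product: CustID=T: 2 rows → Product takes values {P, V} — violation; CustID=P: 4 rows → Product takes values {P, T, V, U} — violation — fails.
(ii) Qty → Status: Qty=10: 5 rows → Status takes values {U35, U34, U78} — violation; Qty=15: 3 rows → Status takes values {U16, U34} — violation — fails.
(iii) {CustID, Qty} → OrderID: every LHS value maps to a single RHS value — holds.
(iv) OrderID → Qty: every LHS value maps to a single RHS value — holds.
2 of the 4 dependencies hold.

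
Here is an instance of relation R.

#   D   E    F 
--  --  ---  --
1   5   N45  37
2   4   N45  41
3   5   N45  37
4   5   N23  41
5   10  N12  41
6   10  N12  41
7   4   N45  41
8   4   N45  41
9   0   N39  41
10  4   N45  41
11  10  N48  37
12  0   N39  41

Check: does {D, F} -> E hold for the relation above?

(D=5, F=37): rows 1, 3 → E = N45, N45 ✓
(D=4, F=41): rows 2, 7, 8, 10 → E = N45, N45, N45, N45 ✓
(D=5, F=41): row 4 → E = N23 ✓
(D=10, F=41): rows 5, 6 → E = N12, N12 ✓
(D=0, F=41): rows 9, 12 → E = N39, N39 ✓
(D=10, F=37): row 11 → E = N48 ✓
Every {D, F} value is associated with a single E value, so {D, F} -> E holds.

Yes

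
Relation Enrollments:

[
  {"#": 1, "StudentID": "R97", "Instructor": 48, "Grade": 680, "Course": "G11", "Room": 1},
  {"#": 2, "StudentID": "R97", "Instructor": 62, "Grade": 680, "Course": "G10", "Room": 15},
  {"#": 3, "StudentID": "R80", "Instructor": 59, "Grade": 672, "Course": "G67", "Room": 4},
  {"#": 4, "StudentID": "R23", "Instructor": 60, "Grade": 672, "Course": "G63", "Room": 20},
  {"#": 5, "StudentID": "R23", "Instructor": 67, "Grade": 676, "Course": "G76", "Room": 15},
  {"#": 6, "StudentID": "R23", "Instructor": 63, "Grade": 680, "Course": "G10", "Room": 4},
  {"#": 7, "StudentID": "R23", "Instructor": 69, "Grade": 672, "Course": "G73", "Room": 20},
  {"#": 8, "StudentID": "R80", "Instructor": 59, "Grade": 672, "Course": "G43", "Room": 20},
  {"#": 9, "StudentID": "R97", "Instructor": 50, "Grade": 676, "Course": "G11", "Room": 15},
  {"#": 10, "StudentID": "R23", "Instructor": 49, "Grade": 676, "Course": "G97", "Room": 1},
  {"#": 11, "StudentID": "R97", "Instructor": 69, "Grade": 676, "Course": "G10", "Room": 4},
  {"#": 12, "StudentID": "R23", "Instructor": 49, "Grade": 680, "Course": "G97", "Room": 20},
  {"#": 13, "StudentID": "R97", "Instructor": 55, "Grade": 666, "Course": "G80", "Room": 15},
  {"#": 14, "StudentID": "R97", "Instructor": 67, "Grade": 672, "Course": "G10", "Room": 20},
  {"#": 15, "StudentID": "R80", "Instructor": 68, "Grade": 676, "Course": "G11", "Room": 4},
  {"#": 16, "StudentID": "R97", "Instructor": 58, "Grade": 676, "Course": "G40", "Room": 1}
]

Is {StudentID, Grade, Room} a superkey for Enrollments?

Rows 4 and 7 have the same {StudentID, Grade, Room} value (StudentID=R23, Grade=672, Room=20) but are distinct tuples, so {StudentID, Grade, Room} does not determine every attribute — not a superkey.

No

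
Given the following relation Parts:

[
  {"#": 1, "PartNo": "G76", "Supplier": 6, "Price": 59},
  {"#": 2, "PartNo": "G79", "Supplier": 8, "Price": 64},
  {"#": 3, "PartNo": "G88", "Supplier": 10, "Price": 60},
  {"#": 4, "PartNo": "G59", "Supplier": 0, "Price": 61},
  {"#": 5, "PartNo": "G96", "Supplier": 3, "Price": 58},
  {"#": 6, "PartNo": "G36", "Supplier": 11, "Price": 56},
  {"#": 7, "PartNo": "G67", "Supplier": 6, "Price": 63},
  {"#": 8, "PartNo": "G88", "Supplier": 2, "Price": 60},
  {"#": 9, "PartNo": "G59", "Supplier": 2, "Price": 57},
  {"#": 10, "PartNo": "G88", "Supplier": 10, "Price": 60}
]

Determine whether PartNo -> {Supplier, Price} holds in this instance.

No

PartNo=G76: row 1 → {Supplier,Price} = (6, 59) ✓
PartNo=G79: row 2 → {Supplier,Price} = (8, 64) ✓
PartNo=G88: rows 3, 8, 10 → {Supplier,Price} takes values {(10, 60), (2, 60)} — violation
PartNo=G59: rows 4, 9 → {Supplier,Price} takes values {(0, 61), (2, 57)} — violation
PartNo=G96: row 5 → {Supplier,Price} = (3, 58) ✓
PartNo=G36: row 6 → {Supplier,Price} = (11, 56) ✓
PartNo=G67: row 7 → {Supplier,Price} = (6, 63) ✓
Two rows agree on PartNo but differ on {Supplier, Price}, so PartNo -> {Supplier, Price} does not hold.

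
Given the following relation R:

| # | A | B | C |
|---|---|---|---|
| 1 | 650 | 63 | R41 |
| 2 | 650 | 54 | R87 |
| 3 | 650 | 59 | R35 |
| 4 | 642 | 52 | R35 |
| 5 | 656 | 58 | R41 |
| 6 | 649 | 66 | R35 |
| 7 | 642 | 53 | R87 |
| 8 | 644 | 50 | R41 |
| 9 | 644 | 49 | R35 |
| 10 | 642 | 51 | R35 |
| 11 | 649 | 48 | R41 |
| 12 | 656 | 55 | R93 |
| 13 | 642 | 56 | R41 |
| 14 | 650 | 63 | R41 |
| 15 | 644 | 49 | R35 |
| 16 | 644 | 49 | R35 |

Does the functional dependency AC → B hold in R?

(A=650, C=R41): rows 1, 14 → B = 63, 63 ✓
(A=650, C=R87): row 2 → B = 54 ✓
(A=650, C=R35): row 3 → B = 59 ✓
(A=642, C=R35): rows 4, 10 → B takes values {52, 51} — violation
(A=656, C=R41): row 5 → B = 58 ✓
(A=649, C=R35): row 6 → B = 66 ✓
(A=642, C=R87): row 7 → B = 53 ✓
(A=644, C=R41): row 8 → B = 50 ✓
(A=644, C=R35): rows 9, 15, 16 → B = 49, 49, 49 ✓
(A=649, C=R41): row 11 → B = 48 ✓
(A=656, C=R93): row 12 → B = 55 ✓
(A=642, C=R41): row 13 → B = 56 ✓
Two rows agree on AC but differ on B, so AC → B does not hold.

No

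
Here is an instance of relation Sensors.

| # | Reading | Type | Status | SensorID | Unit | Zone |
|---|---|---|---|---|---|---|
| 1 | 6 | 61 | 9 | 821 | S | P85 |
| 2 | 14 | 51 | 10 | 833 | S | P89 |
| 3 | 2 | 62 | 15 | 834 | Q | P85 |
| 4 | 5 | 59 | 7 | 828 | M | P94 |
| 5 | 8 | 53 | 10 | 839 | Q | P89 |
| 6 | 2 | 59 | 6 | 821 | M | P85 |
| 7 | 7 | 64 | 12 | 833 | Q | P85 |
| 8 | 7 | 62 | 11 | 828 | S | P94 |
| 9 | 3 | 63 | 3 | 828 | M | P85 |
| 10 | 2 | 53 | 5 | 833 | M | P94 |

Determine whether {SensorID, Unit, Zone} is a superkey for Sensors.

Yes

All 10 rows have distinct {SensorID, Unit, Zone} values, so {SensorID, Unit, Zone} → (all attributes) holds and {SensorID, Unit, Zone} is a superkey.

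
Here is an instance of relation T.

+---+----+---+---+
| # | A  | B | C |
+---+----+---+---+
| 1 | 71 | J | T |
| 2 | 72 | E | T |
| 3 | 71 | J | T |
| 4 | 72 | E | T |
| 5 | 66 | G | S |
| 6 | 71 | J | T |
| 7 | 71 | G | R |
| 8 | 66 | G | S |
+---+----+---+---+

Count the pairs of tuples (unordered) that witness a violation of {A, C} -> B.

(A=71, C=T): all 3 rows agree on B — 0 pairs.
(A=72, C=T): all 2 rows agree on B — 0 pairs.
(A=66, C=S): all 2 rows agree on B — 0 pairs.

0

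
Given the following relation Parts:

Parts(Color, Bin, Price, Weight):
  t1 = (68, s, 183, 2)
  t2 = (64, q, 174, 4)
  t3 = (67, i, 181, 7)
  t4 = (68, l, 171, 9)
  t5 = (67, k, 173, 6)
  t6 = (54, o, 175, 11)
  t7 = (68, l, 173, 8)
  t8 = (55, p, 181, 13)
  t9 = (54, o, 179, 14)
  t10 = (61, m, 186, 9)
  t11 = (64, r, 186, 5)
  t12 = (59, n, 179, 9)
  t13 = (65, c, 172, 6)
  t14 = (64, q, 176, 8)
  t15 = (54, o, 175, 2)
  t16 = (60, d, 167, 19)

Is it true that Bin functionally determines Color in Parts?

Bin=s: row 1 → Color = 68 ✓
Bin=q: rows 2, 14 → Color = 64, 64 ✓
Bin=i: row 3 → Color = 67 ✓
Bin=l: rows 4, 7 → Color = 68, 68 ✓
Bin=k: row 5 → Color = 67 ✓
Bin=o: rows 6, 9, 15 → Color = 54, 54, 54 ✓
Bin=p: row 8 → Color = 55 ✓
Bin=m: row 10 → Color = 61 ✓
Bin=r: row 11 → Color = 64 ✓
Bin=n: row 12 → Color = 59 ✓
Bin=c: row 13 → Color = 65 ✓
Bin=d: row 16 → Color = 60 ✓
Every Bin value is associated with a single Color value, so Bin → Color holds.

Yes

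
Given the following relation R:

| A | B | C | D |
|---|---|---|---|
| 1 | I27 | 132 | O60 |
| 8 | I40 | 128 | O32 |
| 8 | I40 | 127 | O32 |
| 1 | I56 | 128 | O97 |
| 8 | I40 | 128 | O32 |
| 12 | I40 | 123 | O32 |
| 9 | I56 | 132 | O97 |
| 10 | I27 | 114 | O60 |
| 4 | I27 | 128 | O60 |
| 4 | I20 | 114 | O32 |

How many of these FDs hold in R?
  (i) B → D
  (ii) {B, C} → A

2

(i) B → D: every LHS value maps to a single RHS value — holds.
(ii) {B, C} → A: every LHS value maps to a single RHS value — holds.
2 of the 2 dependencies hold.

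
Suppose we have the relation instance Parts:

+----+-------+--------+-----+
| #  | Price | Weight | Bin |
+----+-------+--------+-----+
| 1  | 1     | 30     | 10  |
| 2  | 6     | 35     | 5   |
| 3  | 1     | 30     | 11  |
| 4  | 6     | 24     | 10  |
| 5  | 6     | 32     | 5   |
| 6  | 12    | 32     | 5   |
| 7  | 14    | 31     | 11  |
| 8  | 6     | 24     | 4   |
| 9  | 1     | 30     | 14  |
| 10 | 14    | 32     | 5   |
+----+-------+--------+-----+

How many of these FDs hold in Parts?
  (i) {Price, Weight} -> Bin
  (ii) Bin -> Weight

(i) {Price, Weight} -> Bin: (Price=1, Weight=30): rows 1, 3, 9 → Bin takes values {10, 11, 14} — violation; (Price=6, Weight=24): rows 4, 8 → Bin takes values {10, 4} — violation — fails.
(ii) Bin -> Weight: Bin=10: rows 1, 4 → Weight takes values {30, 24} — violation; Bin=5: rows 2, 5, 6, 10 → Weight takes values {35, 32} — violation; Bin=11: rows 3, 7 → Weight takes values {30, 31} — violation — fails.
None of the 2 dependencies hold.

0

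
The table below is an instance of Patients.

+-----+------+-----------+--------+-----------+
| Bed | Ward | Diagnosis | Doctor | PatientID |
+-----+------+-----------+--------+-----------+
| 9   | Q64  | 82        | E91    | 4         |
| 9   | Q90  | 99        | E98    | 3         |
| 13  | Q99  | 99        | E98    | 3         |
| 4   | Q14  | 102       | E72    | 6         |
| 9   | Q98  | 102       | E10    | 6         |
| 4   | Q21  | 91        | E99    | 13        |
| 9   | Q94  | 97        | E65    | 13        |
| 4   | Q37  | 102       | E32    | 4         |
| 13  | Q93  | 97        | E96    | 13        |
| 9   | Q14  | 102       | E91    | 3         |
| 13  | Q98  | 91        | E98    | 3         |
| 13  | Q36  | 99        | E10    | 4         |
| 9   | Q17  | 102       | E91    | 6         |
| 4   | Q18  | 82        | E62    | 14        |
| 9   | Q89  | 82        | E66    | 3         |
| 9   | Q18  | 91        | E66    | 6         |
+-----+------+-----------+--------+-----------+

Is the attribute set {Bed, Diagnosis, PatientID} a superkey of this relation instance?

No

Two distinct rows share (Bed=9, Diagnosis=102, PatientID=6), so {Bed, Diagnosis, PatientID} does not determine every attribute — not a superkey.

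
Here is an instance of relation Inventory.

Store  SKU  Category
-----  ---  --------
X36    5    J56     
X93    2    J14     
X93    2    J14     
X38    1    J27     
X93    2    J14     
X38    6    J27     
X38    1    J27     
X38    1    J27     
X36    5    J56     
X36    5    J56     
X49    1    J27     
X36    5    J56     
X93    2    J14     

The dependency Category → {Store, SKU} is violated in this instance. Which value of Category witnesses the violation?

Category=J56: 4 rows → {Store,SKU} = (X36, 5), (X36, 5), (X36, 5), (X36, 5) ✓
Category=J14: 4 rows → {Store,SKU} = (X93, 2), (X93, 2), (X93, 2), (X93, 2) ✓
Category=J27: 5 rows → {Store,SKU} takes values {(X38, 1), (X38, 6), (X49, 1)} — violation
The only Category value with inconsistent RHS is Category=J27.

J27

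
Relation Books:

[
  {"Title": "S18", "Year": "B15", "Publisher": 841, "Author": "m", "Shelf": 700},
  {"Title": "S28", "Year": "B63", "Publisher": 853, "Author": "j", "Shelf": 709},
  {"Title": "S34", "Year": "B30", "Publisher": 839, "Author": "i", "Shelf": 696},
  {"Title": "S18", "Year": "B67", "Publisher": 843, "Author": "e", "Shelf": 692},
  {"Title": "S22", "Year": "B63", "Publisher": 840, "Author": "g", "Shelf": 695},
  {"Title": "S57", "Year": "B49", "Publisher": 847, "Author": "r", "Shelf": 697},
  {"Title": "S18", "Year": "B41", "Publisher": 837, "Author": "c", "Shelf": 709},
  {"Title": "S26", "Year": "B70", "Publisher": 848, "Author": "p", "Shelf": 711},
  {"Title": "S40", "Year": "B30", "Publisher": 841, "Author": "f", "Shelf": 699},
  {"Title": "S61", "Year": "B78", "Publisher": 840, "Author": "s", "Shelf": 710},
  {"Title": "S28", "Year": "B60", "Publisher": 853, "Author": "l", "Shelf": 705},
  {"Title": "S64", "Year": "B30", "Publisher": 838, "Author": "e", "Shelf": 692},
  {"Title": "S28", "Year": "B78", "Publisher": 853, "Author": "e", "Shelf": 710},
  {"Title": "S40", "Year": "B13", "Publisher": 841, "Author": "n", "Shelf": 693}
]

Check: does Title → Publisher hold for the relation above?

Title=S18: 3 rows → Publisher takes values {841, 843, 837} — violation
Title=S28: 3 rows → Publisher = 853, 853, 853 ✓
Title=S34: 1 row → Publisher = 839 ✓
Title=S22: 1 row → Publisher = 840 ✓
Title=S57: 1 row → Publisher = 847 ✓
Title=S26: 1 row → Publisher = 848 ✓
Title=S40: 2 rows → Publisher = 841, 841 ✓
Title=S61: 1 row → Publisher = 840 ✓
Title=S64: 1 row → Publisher = 838 ✓
Two rows agree on Title but differ on Publisher, so Title → Publisher does not hold.

No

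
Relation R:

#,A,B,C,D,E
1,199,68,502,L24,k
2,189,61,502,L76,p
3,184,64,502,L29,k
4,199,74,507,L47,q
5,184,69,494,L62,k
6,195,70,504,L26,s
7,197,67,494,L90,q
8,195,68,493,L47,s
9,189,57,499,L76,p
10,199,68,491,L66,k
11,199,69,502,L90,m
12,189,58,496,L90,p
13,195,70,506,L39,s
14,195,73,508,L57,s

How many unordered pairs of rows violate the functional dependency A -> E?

5

A=199: violating pairs (1,4), (1,11), (4,10), (4,11), (10,11) — 5 pairs.
A=189: all 3 rows agree on E — 0 pairs.
A=184: all 2 rows agree on E — 0 pairs.
A=195: all 4 rows agree on E — 0 pairs.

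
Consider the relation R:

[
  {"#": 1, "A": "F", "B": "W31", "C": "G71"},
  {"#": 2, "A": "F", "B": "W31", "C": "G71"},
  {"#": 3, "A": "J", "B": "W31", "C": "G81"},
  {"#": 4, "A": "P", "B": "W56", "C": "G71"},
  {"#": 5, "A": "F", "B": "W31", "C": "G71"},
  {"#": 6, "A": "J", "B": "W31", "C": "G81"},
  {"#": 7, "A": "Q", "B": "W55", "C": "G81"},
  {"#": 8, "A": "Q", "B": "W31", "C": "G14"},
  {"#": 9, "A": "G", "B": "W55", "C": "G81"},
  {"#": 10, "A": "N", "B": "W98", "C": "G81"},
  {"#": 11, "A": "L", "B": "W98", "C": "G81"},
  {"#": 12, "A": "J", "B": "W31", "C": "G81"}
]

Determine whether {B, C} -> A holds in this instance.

(B=W31, C=G71): rows 1, 2, 5 → A = F, F, F ✓
(B=W31, C=G81): rows 3, 6, 12 → A = J, J, J ✓
(B=W56, C=G71): row 4 → A = P ✓
(B=W55, C=G81): rows 7, 9 → A takes values {Q, G} — violation
(B=W31, C=G14): row 8 → A = Q ✓
(B=W98, C=G81): rows 10, 11 → A takes values {N, L} — violation
Two rows agree on {B, C} but differ on A, so {B, C} -> A does not hold.

No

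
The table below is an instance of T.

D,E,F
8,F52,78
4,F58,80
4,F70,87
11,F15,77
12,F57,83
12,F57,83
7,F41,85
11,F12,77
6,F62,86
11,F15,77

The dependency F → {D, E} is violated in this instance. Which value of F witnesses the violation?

77

F=78: 1 row → {D,E} = (8, F52) ✓
F=80: 1 row → {D,E} = (4, F58) ✓
F=87: 1 row → {D,E} = (4, F70) ✓
F=77: 3 rows → {D,E} takes values {(11, F15), (11, F12)} — violation
F=83: 2 rows → {D,E} = (12, F57), (12, F57) ✓
F=85: 1 row → {D,E} = (7, F41) ✓
F=86: 1 row → {D,E} = (6, F62) ✓
The only F value with inconsistent RHS is F=77.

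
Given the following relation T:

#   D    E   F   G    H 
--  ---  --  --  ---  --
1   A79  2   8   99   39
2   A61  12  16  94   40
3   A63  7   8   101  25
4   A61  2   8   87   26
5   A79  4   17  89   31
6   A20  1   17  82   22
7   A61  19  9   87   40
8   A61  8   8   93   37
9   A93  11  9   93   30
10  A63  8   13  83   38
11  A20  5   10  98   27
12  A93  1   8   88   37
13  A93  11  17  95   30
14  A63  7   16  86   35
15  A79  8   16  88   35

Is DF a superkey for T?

No

Rows 4 and 8 have the same DF value (D=A61, F=8) but are distinct tuples, so DF does not determine every attribute — not a superkey.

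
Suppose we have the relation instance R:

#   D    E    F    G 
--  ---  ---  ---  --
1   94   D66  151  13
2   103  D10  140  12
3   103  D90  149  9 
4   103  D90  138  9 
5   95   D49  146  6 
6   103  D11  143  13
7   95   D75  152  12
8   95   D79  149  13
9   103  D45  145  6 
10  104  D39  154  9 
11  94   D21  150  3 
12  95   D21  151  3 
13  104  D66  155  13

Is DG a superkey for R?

Rows 3 and 4 have the same DG value (D=103, G=9) but are distinct tuples, so DG does not determine every attribute — not a superkey.

No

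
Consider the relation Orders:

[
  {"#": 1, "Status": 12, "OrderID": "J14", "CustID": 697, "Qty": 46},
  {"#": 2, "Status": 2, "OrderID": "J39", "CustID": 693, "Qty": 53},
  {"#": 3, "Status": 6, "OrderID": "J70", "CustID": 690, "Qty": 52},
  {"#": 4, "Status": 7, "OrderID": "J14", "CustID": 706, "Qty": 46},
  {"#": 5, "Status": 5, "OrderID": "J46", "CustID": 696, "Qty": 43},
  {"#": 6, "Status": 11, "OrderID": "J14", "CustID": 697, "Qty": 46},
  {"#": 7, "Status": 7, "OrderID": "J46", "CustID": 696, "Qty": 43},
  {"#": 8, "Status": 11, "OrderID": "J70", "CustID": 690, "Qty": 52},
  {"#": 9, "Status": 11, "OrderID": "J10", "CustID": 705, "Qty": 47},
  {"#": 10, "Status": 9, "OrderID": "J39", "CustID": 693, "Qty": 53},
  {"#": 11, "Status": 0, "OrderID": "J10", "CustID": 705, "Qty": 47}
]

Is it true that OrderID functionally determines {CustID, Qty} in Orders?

No

OrderID=J14: rows 1, 4, 6 → {CustID,Qty} takes values {(697, 46), (706, 46)} — violation
OrderID=J39: rows 2, 10 → {CustID,Qty} = (693, 53), (693, 53) ✓
OrderID=J70: rows 3, 8 → {CustID,Qty} = (690, 52), (690, 52) ✓
OrderID=J46: rows 5, 7 → {CustID,Qty} = (696, 43), (696, 43) ✓
OrderID=J10: rows 9, 11 → {CustID,Qty} = (705, 47), (705, 47) ✓
Two rows agree on OrderID but differ on {CustID, Qty}, so OrderID -> {CustID, Qty} does not hold.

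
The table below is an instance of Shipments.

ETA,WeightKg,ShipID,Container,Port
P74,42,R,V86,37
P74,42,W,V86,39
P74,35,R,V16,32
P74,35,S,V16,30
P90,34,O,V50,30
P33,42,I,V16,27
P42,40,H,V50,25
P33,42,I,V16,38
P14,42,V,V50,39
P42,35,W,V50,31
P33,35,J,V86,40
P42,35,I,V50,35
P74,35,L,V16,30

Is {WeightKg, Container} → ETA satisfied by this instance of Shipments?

(WeightKg=42, Container=V86): 2 rows → ETA = P74, P74 ✓
(WeightKg=35, Container=V16): 3 rows → ETA = P74, P74, P74 ✓
(WeightKg=34, Container=V50): 1 row → ETA = P90 ✓
(WeightKg=42, Container=V16): 2 rows → ETA = P33, P33 ✓
(WeightKg=40, Container=V50): 1 row → ETA = P42 ✓
(WeightKg=42, Container=V50): 1 row → ETA = P14 ✓
(WeightKg=35, Container=V50): 2 rows → ETA = P42, P42 ✓
(WeightKg=35, Container=V86): 1 row → ETA = P33 ✓
Every {WeightKg, Container} value is associated with a single ETA value, so {WeightKg, Container} → ETA holds.

Yes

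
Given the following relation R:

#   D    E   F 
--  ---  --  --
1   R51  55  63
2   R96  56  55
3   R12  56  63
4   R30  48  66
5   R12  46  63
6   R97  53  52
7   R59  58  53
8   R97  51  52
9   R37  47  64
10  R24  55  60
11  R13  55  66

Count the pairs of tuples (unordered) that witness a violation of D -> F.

D=R12: all 2 rows agree on F — 0 pairs.
D=R97: all 2 rows agree on F — 0 pairs.

0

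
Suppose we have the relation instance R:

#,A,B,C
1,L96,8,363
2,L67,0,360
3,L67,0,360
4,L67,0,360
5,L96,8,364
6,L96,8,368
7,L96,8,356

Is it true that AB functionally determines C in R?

(A=L96, B=8): rows 1, 5, 6, 7 → C takes values {363, 364, 368, 356} — violation
(A=L67, B=0): rows 2, 3, 4 → C = 360, 360, 360 ✓
Two rows agree on AB but differ on C, so AB → C does not hold.

No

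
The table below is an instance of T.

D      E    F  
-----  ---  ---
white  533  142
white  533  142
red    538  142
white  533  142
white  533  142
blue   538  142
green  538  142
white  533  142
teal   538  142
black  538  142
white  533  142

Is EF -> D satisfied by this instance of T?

No

(E=533, F=142): 6 rows → D = white, white, white, white, white, white ✓
(E=538, F=142): 5 rows → D takes values {red, blue, green, teal, black} — violation
Two rows agree on EF but differ on D, so EF -> D does not hold.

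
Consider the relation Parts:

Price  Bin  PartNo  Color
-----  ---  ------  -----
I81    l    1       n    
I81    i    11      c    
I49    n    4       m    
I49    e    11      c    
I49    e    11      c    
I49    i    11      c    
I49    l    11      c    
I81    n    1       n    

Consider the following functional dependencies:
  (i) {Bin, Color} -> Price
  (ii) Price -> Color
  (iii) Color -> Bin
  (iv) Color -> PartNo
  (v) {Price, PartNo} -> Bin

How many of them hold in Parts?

1

(i) {Bin, Color} -> Price: (Bin=i, Color=c): 2 rows → Price takes values {I81, I49} — violation — fails.
(ii) Price -> Color: Price=I81: 3 rows → Color takes values {n, c} — violation; Price=I49: 5 rows → Color takes values {m, c} — violation — fails.
(iii) Color -> Bin: Color=n: 2 rows → Bin takes values {l, n} — violation; Color=c: 5 rows → Bin takes values {i, e, l} — violation — fails.
(iv) Color -> PartNo: every LHS value maps to a single RHS value — holds.
(v) {Price, PartNo} -> Bin: (Price=I81, PartNo=1): 2 rows → Bin takes values {l, n} — violation; (Price=I49, PartNo=11): 4 rows → Bin takes values {e, i, l} — violation — fails.
1 of the 5 dependencies holds.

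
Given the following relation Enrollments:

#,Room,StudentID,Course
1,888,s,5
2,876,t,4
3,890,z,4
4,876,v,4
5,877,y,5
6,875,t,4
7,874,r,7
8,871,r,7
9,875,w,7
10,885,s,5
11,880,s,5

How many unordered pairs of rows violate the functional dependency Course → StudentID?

10

Course=5: violating pairs (1,5), (5,10), (5,11) — 3 pairs.
Course=4: violating pairs (2,3), (2,4), (3,4), (3,6), (4,6) — 5 pairs.
Course=7: violating pairs (7,9), (8,9) — 2 pairs.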